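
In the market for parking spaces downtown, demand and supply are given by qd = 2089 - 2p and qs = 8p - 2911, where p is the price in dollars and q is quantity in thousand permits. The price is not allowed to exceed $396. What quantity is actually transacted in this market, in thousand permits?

257

Without the control the market clears where 2089 - 2p = 8p - 2911, i.e. p* = 500 and q* = 1089.
The ceiling of 396 is below the equilibrium price 500, so it binds.
At p = 396: qd = 2089 - 2·396 = 1297 and qs = 8·396 - 2911 = 257.
The quantity actually transacted is the short side, supply: 257.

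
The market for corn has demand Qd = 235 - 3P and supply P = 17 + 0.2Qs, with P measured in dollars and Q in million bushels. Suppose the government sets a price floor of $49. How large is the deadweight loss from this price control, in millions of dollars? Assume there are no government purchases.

194.4

Rearranging supply gives Qs = 5P - 85. Equilibrium: 235 - 3P = 5P - 85, so 320 = 8P and P* = 40, Q* = 115.
The floor of 49 is above the equilibrium price 40, so it binds.
At P = 49: Qd = 235 - 3·49 = 88 and Qs = 5·49 - 85 = 160.
Quantity traded falls to 88. At Q = 88 the demand price is (235 - 88)/3 = 49 and the supply price is (85 + 88)/5 = 34.6.
Deadweight loss = ½ · (49 - 34.6) · (115 - 88) = ½ · 14.4 · 27 = 194.4.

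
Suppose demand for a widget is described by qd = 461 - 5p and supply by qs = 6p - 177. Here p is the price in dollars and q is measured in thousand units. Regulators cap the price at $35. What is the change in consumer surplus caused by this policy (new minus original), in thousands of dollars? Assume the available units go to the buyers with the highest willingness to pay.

-1145.4

Setting quantity demanded equal to quantity supplied, 461 - 5p = 6p - 177, gives p* = 58 and q* = 171.
Because the ceiling (35) lies below the market-clearing price, it is binding.
At p = 35: qd = 461 - 5·35 = 286 and qs = 6·35 - 177 = 33.
Consumer surplus without the control is ½ · (92.2 - 58) · 171 = 2924.1.
With the ceiling, 33 units are sold at 35 (assume they go to the highest-value buyers). The demand price at q = 33 is 85.6, so CS = ½ · [(92.2 - 35) + (85.6 - 35)] · 33 = 1778.7.
Change in consumer surplus = 1778.7 - 2924.1 = -1145.4.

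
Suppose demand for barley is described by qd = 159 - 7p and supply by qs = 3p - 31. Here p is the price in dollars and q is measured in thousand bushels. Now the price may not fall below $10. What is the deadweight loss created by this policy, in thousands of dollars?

0

Equilibrium: 159 - 7p = 3p - 31, so 190 = 10p and p* = 19, q* = 26.
Since 10 is below p* = 19, the floor does not bind and the free-market outcome prevails.
Since the control does not bind, no trades are prevented and deadweight loss is zero.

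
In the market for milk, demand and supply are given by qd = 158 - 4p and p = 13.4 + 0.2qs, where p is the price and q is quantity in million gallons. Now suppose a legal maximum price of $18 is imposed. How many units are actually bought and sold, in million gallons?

Rearranging supply gives qs = 5p - 67. Equilibrium: 158 - 4p = 5p - 67, so 225 = 9p and p* = 25, q* = 58.
Because the ceiling (18) lies below the market-clearing price, it is binding.
At p = 18: qd = 158 - 4·18 = 86 and qs = 5·18 - 67 = 23.
The quantity actually transacted is the short side, supply: 23.

23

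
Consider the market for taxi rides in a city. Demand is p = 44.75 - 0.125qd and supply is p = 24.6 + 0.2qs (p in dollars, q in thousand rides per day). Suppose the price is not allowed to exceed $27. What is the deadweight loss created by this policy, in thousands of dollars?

406.25

Rearranging demand gives qd = 358 - 8p; rearranging supply gives qs = 5p - 123. Without the control the market clears where 358 - 8p = 5p - 123, i.e. p* = 37 and q* = 62.
The ceiling of 27 is below the equilibrium price 37, so it binds.
At p = 27: qd = 358 - 8·27 = 142 and qs = 5·27 - 123 = 12.
Quantity traded falls to 12. At q = 12 the demand price is (358 - 12)/8 = 43.25 and the supply price is (123 + 12)/5 = 27.
Deadweight loss = ½ · (43.25 - 27) · (62 - 12) = ½ · 16.25 · 50 = 406.25.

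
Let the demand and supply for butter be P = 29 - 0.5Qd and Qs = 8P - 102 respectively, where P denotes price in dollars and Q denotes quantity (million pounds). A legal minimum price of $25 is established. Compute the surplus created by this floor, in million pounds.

Rearranging demand gives Qd = 58 - 2P. In a free market, 58 - 2P = 8P - 102 gives the equilibrium P* = 16, Q* = 26.
Because the floor (25) lies above the market-clearing price, it is binding.
At P = 25: Qd = 58 - 2·25 = 8 and Qs = 8·25 - 102 = 98.
Surplus = Qs - Qd = 98 - 8 = 90.

90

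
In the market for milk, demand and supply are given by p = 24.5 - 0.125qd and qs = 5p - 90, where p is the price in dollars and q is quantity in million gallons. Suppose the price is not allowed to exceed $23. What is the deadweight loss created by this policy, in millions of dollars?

Rearranging demand gives qd = 196 - 8p. Setting quantity demanded equal to quantity supplied, 196 - 8p = 5p - 90, gives p* = 22 and q* = 20.
Since 23 is above p* = 22, the ceiling does not bind and the free-market outcome prevails.
Since the control does not bind, no trades are prevented and deadweight loss is zero.

0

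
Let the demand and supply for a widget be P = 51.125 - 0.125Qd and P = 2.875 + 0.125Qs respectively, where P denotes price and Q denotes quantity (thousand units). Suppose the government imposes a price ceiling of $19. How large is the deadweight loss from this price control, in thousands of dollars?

512

Rearranging demand gives Qd = 409 - 8P; rearranging supply gives Qs = 8P - 23. Equilibrium: 409 - 8P = 8P - 23, so 432 = 16P and P* = 27, Q* = 193.
The ceiling of 19 is below the equilibrium price 27, so it binds.
At P = 19: Qd = 409 - 8·19 = 257 and Qs = 8·19 - 23 = 129.
Quantity traded falls to 129. At Q = 129 the demand price is (409 - 129)/8 = 35 and the supply price is (23 + 129)/8 = 19.
Deadweight loss = ½ · (35 - 19) · (193 - 129) = ½ · 16 · 64 = 512.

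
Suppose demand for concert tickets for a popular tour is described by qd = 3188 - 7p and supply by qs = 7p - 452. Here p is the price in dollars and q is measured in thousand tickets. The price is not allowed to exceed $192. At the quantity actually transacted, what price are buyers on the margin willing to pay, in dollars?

328

Without the control the market clears where 3188 - 7p = 7p - 452, i.e. p* = 260 and q* = 1368.
Because the ceiling (192) lies below the market-clearing price, it is binding.
At p = 192: qd = 3188 - 7·192 = 1844 and qs = 7·192 - 452 = 892.
Only 892 units reach the market. On the demand curve, the marginal buyer's willingness to pay at q = 892 is (3188 - 892)/7 = 328.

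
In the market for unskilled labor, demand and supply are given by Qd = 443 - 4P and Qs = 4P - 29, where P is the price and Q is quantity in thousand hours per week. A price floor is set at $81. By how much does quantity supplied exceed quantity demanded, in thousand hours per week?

176

Setting quantity demanded equal to quantity supplied, 443 - 4P = 4P - 29, gives P* = 59 and Q* = 207.
Since 81 > 59, the floor is binding.
At P = 81: Qd = 443 - 4·81 = 119 and Qs = 4·81 - 29 = 295.
Surplus = Qs - Qd = 295 - 119 = 176.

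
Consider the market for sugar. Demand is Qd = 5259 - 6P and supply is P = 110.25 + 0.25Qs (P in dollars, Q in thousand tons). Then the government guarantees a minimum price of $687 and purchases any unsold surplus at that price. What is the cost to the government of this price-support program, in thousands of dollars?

803790

Rearranging supply gives Qs = 4P - 441. Equilibrium: 5259 - 6P = 4P - 441, so 5700 = 10P and P* = 570, Q* = 1839.
Since 687 > 570, the floor is binding.
At P = 687: Qd = 5259 - 6·687 = 1137 and Qs = 4·687 - 441 = 2307.
Surplus = Qs - Qd = 1170.
Government expenditure = surplus × support price = 1170 × 687 = 803790.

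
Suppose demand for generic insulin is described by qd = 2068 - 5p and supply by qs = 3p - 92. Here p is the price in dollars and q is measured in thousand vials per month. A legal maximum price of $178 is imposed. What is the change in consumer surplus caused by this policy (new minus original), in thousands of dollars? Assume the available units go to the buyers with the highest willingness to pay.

33046.4

In a free market, 2068 - 5p = 3p - 92 gives the equilibrium p* = 270, q* = 718.
The ceiling of 178 is below the equilibrium price 270, so it binds.
At p = 178: qd = 2068 - 5·178 = 1178 and qs = 3·178 - 92 = 442.
Consumer surplus without the control is ½ · (413.6 - 270) · 718 = 51552.4.
With the ceiling, 442 units are sold at 178 (assume they go to the highest-value buyers). The demand price at q = 442 is 325.2, so CS = ½ · [(413.6 - 178) + (325.2 - 178)] · 442 = 84598.8.
Change in consumer surplus = 84598.8 - 51552.4 = 33046.4.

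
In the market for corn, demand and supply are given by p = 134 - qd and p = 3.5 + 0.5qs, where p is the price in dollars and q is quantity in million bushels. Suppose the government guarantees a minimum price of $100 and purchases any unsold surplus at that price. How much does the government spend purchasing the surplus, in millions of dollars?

Rearranging demand gives qd = 134 - p; rearranging supply gives qs = 2p - 7. Without the control the market clears where 134 - p = 2p - 7, i.e. p* = 47 and q* = 87.
Because the floor (100) lies above the market-clearing price, it is binding.
At p = 100: qd = 134 - 100 = 34 and qs = 2·100 - 7 = 193.
Surplus = qs - qd = 159.
Government expenditure = surplus × support price = 159 × 100 = 15900.

15900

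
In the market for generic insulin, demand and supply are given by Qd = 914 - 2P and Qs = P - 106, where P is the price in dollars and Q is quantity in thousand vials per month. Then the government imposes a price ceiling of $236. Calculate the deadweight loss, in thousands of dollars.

Without the control the market clears where 914 - 2P = P - 106, i.e. P* = 340 and Q* = 234.
Since 236 < 340, the ceiling is binding.
At P = 236: Qd = 914 - 2·236 = 442 and Qs = 236 - 106 = 130.
Quantity traded falls to 130. At Q = 130 the demand price is (914 - 130)/2 = 392 and the supply price is 106 + 130 = 236.
Deadweight loss = ½ · (392 - 236) · (234 - 130) = ½ · 156 · 104 = 8112.

8112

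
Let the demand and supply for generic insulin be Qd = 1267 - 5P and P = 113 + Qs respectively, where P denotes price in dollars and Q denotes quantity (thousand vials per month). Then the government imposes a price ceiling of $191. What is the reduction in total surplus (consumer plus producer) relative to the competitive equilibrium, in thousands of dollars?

912.6

Rearranging supply gives Qs = P - 113. Equilibrium: 1267 - 5P = P - 113, so 1380 = 6P and P* = 230, Q* = 117.
Because the ceiling (191) lies below the market-clearing price, it is binding.
At P = 191: Qd = 1267 - 5·191 = 312 and Qs = 191 - 113 = 78.
Quantity traded falls to 78. At Q = 78 the demand price is (1267 - 78)/5 = 237.8 and the supply price is 113 + 78 = 191.
Deadweight loss = ½ · (237.8 - 191) · (117 - 78) = ½ · 46.8 · 39 = 912.6.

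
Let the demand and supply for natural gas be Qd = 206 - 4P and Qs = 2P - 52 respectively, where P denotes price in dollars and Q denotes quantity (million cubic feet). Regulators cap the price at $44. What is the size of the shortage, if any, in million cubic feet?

Without the control the market clears where 206 - 4P = 2P - 52, i.e. P* = 43 and Q* = 34.
Since 44 is above P* = 43, the ceiling does not bind and the free-market outcome prevails.
Since the control does not bind, there is no shortage.

0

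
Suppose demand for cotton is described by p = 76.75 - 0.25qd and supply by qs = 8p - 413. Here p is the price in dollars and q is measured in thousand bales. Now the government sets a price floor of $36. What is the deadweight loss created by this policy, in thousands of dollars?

Rearranging demand gives qd = 307 - 4p. Without the control the market clears where 307 - 4p = 8p - 413, i.e. p* = 60 and q* = 67.
Since 36 is below p* = 60, the floor does not bind and the free-market outcome prevails.
Since the control does not bind, no trades are prevented and deadweight loss is zero.

0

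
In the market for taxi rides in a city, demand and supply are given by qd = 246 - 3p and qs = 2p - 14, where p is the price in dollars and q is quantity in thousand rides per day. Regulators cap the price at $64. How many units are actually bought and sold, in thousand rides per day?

Setting quantity demanded equal to quantity supplied, 246 - 3p = 2p - 14, gives p* = 52 and q* = 90.
Since 64 is above p* = 52, the ceiling does not bind and the free-market outcome prevails.

90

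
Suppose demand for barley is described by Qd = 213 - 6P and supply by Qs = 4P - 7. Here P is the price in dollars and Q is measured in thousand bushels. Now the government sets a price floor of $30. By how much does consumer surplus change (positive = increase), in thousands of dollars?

Equilibrium: 213 - 6P = 4P - 7, so 220 = 10P and P* = 22, Q* = 81.
The floor of 30 is above the equilibrium price 22, so it binds.
At P = 30: Qd = 213 - 6·30 = 33 and Qs = 4·30 - 7 = 113.
Consumer surplus without the control is ½ · (35.5 - 22) · 81 = 546.75.
With the floor, consumers buy 33 units at 30, so CS = ½ · (35.5 - 30) · 33 = 90.75.
Change in consumer surplus = 90.75 - 546.75 = -456.

-456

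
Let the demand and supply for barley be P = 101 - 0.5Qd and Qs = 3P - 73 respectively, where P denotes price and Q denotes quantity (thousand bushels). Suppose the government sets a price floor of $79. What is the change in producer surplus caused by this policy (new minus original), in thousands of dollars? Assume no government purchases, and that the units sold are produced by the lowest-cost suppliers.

672

Rearranging demand gives Qd = 202 - 2P. Without the control the market clears where 202 - 2P = 3P - 73, i.e. P* = 55 and Q* = 92.
Since 79 > 55, the floor is binding.
At P = 79: Qd = 202 - 2·79 = 44 and Qs = 3·79 - 73 = 164.
Producer surplus without the control is ½ · (55 - 73/3) · 92 = 4232/3.
With the floor, 44 units are sold at 79. The supply price at Q = 44 is 39, so PS = ½ · [(79 - 73/3) + (79 - 39)] · 44 = 6248/3.
Change in producer surplus = 6248/3 - 4232/3 = 672.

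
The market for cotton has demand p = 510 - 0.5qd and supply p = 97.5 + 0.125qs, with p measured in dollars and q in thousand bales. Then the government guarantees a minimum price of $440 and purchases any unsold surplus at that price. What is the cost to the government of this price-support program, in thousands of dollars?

Rearranging demand gives qd = 1020 - 2p; rearranging supply gives qs = 8p - 780. Equilibrium: 1020 - 2p = 8p - 780, so 1800 = 10p and p* = 180, q* = 660.
The floor of 440 is above the equilibrium price 180, so it binds.
At p = 440: qd = 1020 - 2·440 = 140 and qs = 8·440 - 780 = 2740.
Surplus = qs - qd = 2600.
Government expenditure = surplus × support price = 2600 × 440 = 1144000.

1144000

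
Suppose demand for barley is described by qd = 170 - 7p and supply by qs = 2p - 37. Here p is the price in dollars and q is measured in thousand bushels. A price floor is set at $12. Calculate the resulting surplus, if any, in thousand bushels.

0

Equilibrium: 170 - 7p = 2p - 37, so 207 = 9p and p* = 23, q* = 9.
The floor of 12 is below the equilibrium price 23, so it is not binding; the market clears at p* = 23, q* = 9.
Since the control does not bind, there is no surplus.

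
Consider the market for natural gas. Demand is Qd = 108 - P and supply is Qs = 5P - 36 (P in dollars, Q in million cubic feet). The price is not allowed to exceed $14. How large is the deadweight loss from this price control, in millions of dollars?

In a free market, 108 - P = 5P - 36 gives the equilibrium P* = 24, Q* = 84.
Since 14 < 24, the ceiling is binding.
At P = 14: Qd = 108 - 14 = 94 and Qs = 5·14 - 36 = 34.
Quantity traded falls to 34. At Q = 34 the demand price is 108 - 34 = 74 and the supply price is (36 + 34)/5 = 14.
Deadweight loss = ½ · (74 - 14) · (84 - 34) = ½ · 60 · 50 = 1500.

1500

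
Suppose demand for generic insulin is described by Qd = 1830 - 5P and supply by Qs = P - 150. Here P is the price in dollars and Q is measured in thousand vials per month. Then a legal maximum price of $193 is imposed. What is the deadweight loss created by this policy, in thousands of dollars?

In a free market, 1830 - 5P = P - 150 gives the equilibrium P* = 330, Q* = 180.
Since 193 < 330, the ceiling is binding.
At P = 193: Qd = 1830 - 5·193 = 865 and Qs = 193 - 150 = 43.
Quantity traded falls to 43. At Q = 43 the demand price is (1830 - 43)/5 = 357.4 and the supply price is 150 + 43 = 193.
Deadweight loss = ½ · (357.4 - 193) · (180 - 43) = ½ · 164.4 · 137 = 11261.4.

11261.4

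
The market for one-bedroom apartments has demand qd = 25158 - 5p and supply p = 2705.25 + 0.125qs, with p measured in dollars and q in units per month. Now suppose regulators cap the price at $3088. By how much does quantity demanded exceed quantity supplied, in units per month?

Rearranging supply gives qs = 8p - 21642. In a free market, 25158 - 5p = 8p - 21642 gives the equilibrium p* = 3600, q* = 7158.
Because the ceiling (3088) lies below the market-clearing price, it is binding.
At p = 3088: qd = 25158 - 5·3088 = 9718 and qs = 8·3088 - 21642 = 3062.
Shortage = qd - qs = 9718 - 3062 = 6656.

6656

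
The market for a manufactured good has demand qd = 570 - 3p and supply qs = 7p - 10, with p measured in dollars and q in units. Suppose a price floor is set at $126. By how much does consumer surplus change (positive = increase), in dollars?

Without the control the market clears where 570 - 3p = 7p - 10, i.e. p* = 58 and q* = 396.
The floor of 126 is above the equilibrium price 58, so it binds.
At p = 126: qd = 570 - 3·126 = 192 and qs = 7·126 - 10 = 872.
Consumer surplus without the control is ½ · (190 - 58) · 396 = 26136.
With the floor, consumers buy 192 units at 126, so CS = ½ · (190 - 126) · 192 = 6144.
Change in consumer surplus = 6144 - 26136 = -19992.

-19992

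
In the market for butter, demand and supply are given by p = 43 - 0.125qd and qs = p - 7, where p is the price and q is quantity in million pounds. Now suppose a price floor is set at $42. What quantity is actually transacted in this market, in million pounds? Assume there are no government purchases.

Rearranging demand gives qd = 344 - 8p. Without the control the market clears where 344 - 8p = p - 7, i.e. p* = 39 and q* = 32.
Since 42 > 39, the floor is binding.
At p = 42: qd = 344 - 8·42 = 8 and qs = 42 - 7 = 35.
The quantity actually transacted is the short side, demand: 8.

8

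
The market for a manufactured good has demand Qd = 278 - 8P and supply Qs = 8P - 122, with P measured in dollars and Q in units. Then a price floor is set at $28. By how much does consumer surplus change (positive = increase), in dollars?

-198

Without the control the market clears where 278 - 8P = 8P - 122, i.e. P* = 25 and Q* = 78.
Because the floor (28) lies above the market-clearing price, it is binding.
At P = 28: Qd = 278 - 8·28 = 54 and Qs = 8·28 - 122 = 102.
Consumer surplus without the control is ½ · (34.75 - 25) · 78 = 380.25.
With the floor, consumers buy 54 units at 28, so CS = ½ · (34.75 - 28) · 54 = 182.25.
Change in consumer surplus = 182.25 - 380.25 = -198.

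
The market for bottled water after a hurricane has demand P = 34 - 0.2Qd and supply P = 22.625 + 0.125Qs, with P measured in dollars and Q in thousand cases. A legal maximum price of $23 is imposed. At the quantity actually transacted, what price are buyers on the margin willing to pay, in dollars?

Rearranging demand gives Qd = 170 - 5P; rearranging supply gives Qs = 8P - 181. Without the control the market clears where 170 - 5P = 8P - 181, i.e. P* = 27 and Q* = 35.
The ceiling of 23 is below the equilibrium price 27, so it binds.
At P = 23: Qd = 170 - 5·23 = 55 and Qs = 8·23 - 181 = 3.
Only 3 units reach the market. On the demand curve, the marginal buyer's willingness to pay at Q = 3 is (170 - 3)/5 = 33.4.

33.4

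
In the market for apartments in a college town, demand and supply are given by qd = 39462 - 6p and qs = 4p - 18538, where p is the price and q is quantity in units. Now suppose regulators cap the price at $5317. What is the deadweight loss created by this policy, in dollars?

Setting quantity demanded equal to quantity supplied, 39462 - 6p = 4p - 18538, gives p* = 5800 and q* = 4662.
Because the ceiling (5317) lies below the market-clearing price, it is binding.
At p = 5317: qd = 39462 - 6·5317 = 7560 and qs = 4·5317 - 18538 = 2730.
Quantity traded falls to 2730. At q = 2730 the demand price is (39462 - 2730)/6 = 6122 and the supply price is (18538 + 2730)/4 = 5317.
Deadweight loss = ½ · (6122 - 5317) · (4662 - 2730) = ½ · 805 · 1932 = 777630.

777630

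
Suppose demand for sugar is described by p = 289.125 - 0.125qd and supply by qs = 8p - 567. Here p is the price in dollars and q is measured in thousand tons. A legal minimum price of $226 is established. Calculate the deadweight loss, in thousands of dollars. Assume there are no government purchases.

16928

Rearranging demand gives qd = 2313 - 8p. Without the control the market clears where 2313 - 8p = 8p - 567, i.e. p* = 180 and q* = 873.
Because the floor (226) lies above the market-clearing price, it is binding.
At p = 226: qd = 2313 - 8·226 = 505 and qs = 8·226 - 567 = 1241.
Quantity traded falls to 505. At q = 505 the demand price is (2313 - 505)/8 = 226 and the supply price is (567 + 505)/8 = 134.
Deadweight loss = ½ · (226 - 134) · (873 - 505) = ½ · 92 · 368 = 16928.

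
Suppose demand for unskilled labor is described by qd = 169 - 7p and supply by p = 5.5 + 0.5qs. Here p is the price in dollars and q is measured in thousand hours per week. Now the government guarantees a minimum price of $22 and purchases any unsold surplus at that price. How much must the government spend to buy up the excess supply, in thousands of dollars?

396

Rearranging supply gives qs = 2p - 11. Equilibrium: 169 - 7p = 2p - 11, so 180 = 9p and p* = 20, q* = 29.
The floor of 22 is above the equilibrium price 20, so it binds.
At p = 22: qd = 169 - 7·22 = 15 and qs = 2·22 - 11 = 33.
Surplus = qs - qd = 18.
Government expenditure = surplus × support price = 18 × 22 = 396.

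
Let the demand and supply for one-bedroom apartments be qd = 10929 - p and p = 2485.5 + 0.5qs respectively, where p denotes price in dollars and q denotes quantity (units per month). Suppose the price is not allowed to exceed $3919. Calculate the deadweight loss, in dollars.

Rearranging supply gives qs = 2p - 4971. Setting quantity demanded equal to quantity supplied, 10929 - p = 2p - 4971, gives p* = 5300 and q* = 5629.
Because the ceiling (3919) lies below the market-clearing price, it is binding.
At p = 3919: qd = 10929 - 3919 = 7010 and qs = 2·3919 - 4971 = 2867.
Quantity traded falls to 2867. At q = 2867 the demand price is 10929 - 2867 = 8062 and the supply price is (4971 + 2867)/2 = 3919.
Deadweight loss = ½ · (8062 - 3919) · (5629 - 2867) = ½ · 4143 · 2762 = 5721483.

5721483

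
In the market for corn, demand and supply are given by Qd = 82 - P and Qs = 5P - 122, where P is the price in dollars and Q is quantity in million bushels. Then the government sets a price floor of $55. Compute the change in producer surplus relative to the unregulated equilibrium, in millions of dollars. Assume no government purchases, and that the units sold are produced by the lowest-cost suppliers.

Equilibrium: 82 - P = 5P - 122, so 204 = 6P and P* = 34, Q* = 48.
Since 55 > 34, the floor is binding.
At P = 55: Qd = 82 - 55 = 27 and Qs = 5·55 - 122 = 153.
Producer surplus without the control is ½ · (34 - 24.4) · 48 = 230.4.
With the floor, 27 units are sold at 55. The supply price at Q = 27 is 29.8, so PS = ½ · [(55 - 24.4) + (55 - 29.8)] · 27 = 753.3.
Change in producer surplus = 753.3 - 230.4 = 522.9.

522.9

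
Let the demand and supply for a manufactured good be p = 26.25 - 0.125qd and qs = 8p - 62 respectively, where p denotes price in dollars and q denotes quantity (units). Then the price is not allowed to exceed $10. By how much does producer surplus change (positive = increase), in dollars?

-322

Rearranging demand gives qd = 210 - 8p. Equilibrium: 210 - 8p = 8p - 62, so 272 = 16p and p* = 17, q* = 74.
The ceiling of 10 is below the equilibrium price 17, so it binds.
At p = 10: qd = 210 - 8·10 = 130 and qs = 8·10 - 62 = 18.
Producer surplus without the control is ½ · (17 - 7.75) · 74 = 342.25.
With the ceiling, producers sell 18 units at 10, so PS = ½ · (10 - 7.75) · 18 = 20.25.
Change in producer surplus = 20.25 - 342.25 = -322.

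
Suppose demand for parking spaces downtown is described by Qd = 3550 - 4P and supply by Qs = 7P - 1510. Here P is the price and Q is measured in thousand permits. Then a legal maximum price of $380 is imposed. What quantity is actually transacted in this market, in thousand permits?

1150

Setting quantity demanded equal to quantity supplied, 3550 - 4P = 7P - 1510, gives P* = 460 and Q* = 1710.
Because the ceiling (380) lies below the market-clearing price, it is binding.
At P = 380: Qd = 3550 - 4·380 = 2030 and Qs = 7·380 - 1510 = 1150.
The quantity actually transacted is the short side, supply: 1150.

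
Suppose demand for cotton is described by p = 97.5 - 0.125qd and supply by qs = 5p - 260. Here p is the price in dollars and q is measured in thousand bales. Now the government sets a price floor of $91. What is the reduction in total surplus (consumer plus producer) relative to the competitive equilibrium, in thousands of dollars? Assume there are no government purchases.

Rearranging demand gives qd = 780 - 8p. Without the control the market clears where 780 - 8p = 5p - 260, i.e. p* = 80 and q* = 140.
The floor of 91 is above the equilibrium price 80, so it binds.
At p = 91: qd = 780 - 8·91 = 52 and qs = 5·91 - 260 = 195.
Quantity traded falls to 52. At q = 52 the demand price is (780 - 52)/8 = 91 and the supply price is (260 + 52)/5 = 62.4.
Deadweight loss = ½ · (91 - 62.4) · (140 - 52) = ½ · 28.6 · 88 = 1258.4.

1258.4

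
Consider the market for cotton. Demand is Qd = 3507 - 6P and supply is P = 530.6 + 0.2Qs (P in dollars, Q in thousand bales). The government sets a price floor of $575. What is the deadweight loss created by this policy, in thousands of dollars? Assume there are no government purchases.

Rearranging supply gives Qs = 5P - 2653. Setting quantity demanded equal to quantity supplied, 3507 - 6P = 5P - 2653, gives P* = 560 and Q* = 147.
The floor of 575 is above the equilibrium price 560, so it binds.
At P = 575: Qd = 3507 - 6·575 = 57 and Qs = 5·575 - 2653 = 222.
Quantity traded falls to 57. At Q = 57 the demand price is (3507 - 57)/6 = 575 and the supply price is (2653 + 57)/5 = 542.
Deadweight loss = ½ · (575 - 542) · (147 - 57) = ½ · 33 · 90 = 1485.

1485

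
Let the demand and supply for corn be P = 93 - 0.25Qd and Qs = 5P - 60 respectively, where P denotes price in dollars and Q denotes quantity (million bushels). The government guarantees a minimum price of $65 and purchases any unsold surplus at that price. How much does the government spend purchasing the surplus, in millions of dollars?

Rearranging demand gives Qd = 372 - 4P. In a free market, 372 - 4P = 5P - 60 gives the equilibrium P* = 48, Q* = 180.
Because the floor (65) lies above the market-clearing price, it is binding.
At P = 65: Qd = 372 - 4·65 = 112 and Qs = 5·65 - 60 = 265.
Surplus = Qs - Qd = 153.
Government expenditure = surplus × support price = 153 × 65 = 9945.

9945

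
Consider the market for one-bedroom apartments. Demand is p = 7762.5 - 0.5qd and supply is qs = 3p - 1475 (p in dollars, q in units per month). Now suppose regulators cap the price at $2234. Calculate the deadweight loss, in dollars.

Rearranging demand gives qd = 15525 - 2p. Equilibrium: 15525 - 2p = 3p - 1475, so 17000 = 5p and p* = 3400, q* = 8725.
Since 2234 < 3400, the ceiling is binding.
At p = 2234: qd = 15525 - 2·2234 = 11057 and qs = 3·2234 - 1475 = 5227.
Quantity traded falls to 5227. At q = 5227 the demand price is (15525 - 5227)/2 = 5149 and the supply price is (1475 + 5227)/3 = 2234.
Deadweight loss = ½ · (5149 - 2234) · (8725 - 5227) = ½ · 2915 · 3498 = 5098335.

5098335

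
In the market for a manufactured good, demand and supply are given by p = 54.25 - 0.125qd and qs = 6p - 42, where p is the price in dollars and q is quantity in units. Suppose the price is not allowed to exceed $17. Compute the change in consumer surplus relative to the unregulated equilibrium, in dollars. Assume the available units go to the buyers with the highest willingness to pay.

Rearranging demand gives qd = 434 - 8p. Without the control the market clears where 434 - 8p = 6p - 42, i.e. p* = 34 and q* = 162.
The ceiling of 17 is below the equilibrium price 34, so it binds.
At p = 17: qd = 434 - 8·17 = 298 and qs = 6·17 - 42 = 60.
Consumer surplus without the control is ½ · (54.25 - 34) · 162 = 1640.25.
With the ceiling, 60 units are sold at 17 (assume they go to the highest-value buyers). The demand price at q = 60 is 46.75, so CS = ½ · [(54.25 - 17) + (46.75 - 17)] · 60 = 2010.
Change in consumer surplus = 2010 - 1640.25 = 369.75.

369.75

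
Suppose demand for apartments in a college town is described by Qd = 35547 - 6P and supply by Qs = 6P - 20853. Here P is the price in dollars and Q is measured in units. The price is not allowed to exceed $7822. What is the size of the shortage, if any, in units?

0

Setting quantity demanded equal to quantity supplied, 35547 - 6P = 6P - 20853, gives P* = 4700 and Q* = 7347.
Since 7822 is above P* = 4700, the ceiling does not bind and the free-market outcome prevails.
Since the control does not bind, there is no shortage.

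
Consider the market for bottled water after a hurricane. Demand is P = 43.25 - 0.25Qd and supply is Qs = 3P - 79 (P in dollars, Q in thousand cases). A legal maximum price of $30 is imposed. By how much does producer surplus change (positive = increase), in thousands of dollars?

Rearranging demand gives Qd = 173 - 4P. In a free market, 173 - 4P = 3P - 79 gives the equilibrium P* = 36, Q* = 29.
Because the ceiling (30) lies below the market-clearing price, it is binding.
At P = 30: Qd = 173 - 4·30 = 53 and Qs = 3·30 - 79 = 11.
Producer surplus without the control is ½ · (36 - 79/3) · 29 = 841/6.
With the ceiling, producers sell 11 units at 30, so PS = ½ · (30 - 79/3) · 11 = 121/6.
Change in producer surplus = 121/6 - 841/6 = -120.

-120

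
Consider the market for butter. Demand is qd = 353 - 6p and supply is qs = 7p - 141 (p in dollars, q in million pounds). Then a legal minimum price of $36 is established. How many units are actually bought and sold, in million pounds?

125

Equilibrium: 353 - 6p = 7p - 141, so 494 = 13p and p* = 38, q* = 125.
Since 36 is below p* = 38, the floor does not bind and the free-market outcome prevails.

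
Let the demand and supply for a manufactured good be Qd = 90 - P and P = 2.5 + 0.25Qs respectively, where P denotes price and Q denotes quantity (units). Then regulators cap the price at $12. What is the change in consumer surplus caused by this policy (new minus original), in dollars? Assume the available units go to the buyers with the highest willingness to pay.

-208

Rearranging supply gives Qs = 4P - 10. Without the control the market clears where 90 - P = 4P - 10, i.e. P* = 20 and Q* = 70.
Since 12 < 20, the ceiling is binding.
At P = 12: Qd = 90 - 12 = 78 and Qs = 4·12 - 10 = 38.
Consumer surplus without the control is ½ · (90 - 20) · 70 = 2450.
With the ceiling, 38 units are sold at 12 (assume they go to the highest-value buyers). The demand price at Q = 38 is 52, so CS = ½ · [(90 - 12) + (52 - 12)] · 38 = 2242.
Change in consumer surplus = 2242 - 2450 = -208.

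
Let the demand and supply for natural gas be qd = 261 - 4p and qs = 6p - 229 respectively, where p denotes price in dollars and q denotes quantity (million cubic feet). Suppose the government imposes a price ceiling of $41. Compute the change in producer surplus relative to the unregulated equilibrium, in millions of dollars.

-328

Setting quantity demanded equal to quantity supplied, 261 - 4p = 6p - 229, gives p* = 49 and q* = 65.
Because the ceiling (41) lies below the market-clearing price, it is binding.
At p = 41: qd = 261 - 4·41 = 97 and qs = 6·41 - 229 = 17.
Producer surplus without the control is ½ · (49 - 229/6) · 65 = 4225/12.
With the ceiling, producers sell 17 units at 41, so PS = ½ · (41 - 229/6) · 17 = 289/12.
Change in producer surplus = 289/12 - 4225/12 = -328.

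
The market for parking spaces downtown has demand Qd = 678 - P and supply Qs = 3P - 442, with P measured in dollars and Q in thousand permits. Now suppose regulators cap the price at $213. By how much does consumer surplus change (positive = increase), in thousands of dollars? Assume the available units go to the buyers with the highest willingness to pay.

Setting quantity demanded equal to quantity supplied, 678 - P = 3P - 442, gives P* = 280 and Q* = 398.
Because the ceiling (213) lies below the market-clearing price, it is binding.
At P = 213: Qd = 678 - 213 = 465 and Qs = 3·213 - 442 = 197.
Consumer surplus without the control is ½ · (678 - 280) · 398 = 79202.
With the ceiling, 197 units are sold at 213 (assume they go to the highest-value buyers). The demand price at Q = 197 is 481, so CS = ½ · [(678 - 213) + (481 - 213)] · 197 = 72200.5.
Change in consumer surplus = 72200.5 - 79202 = -7001.5.

-7001.5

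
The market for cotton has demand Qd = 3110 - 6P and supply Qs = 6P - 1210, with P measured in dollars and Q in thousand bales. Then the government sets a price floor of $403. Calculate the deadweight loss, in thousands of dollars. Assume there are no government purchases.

11094

Setting quantity demanded equal to quantity supplied, 3110 - 6P = 6P - 1210, gives P* = 360 and Q* = 950.
Because the floor (403) lies above the market-clearing price, it is binding.
At P = 403: Qd = 3110 - 6·403 = 692 and Qs = 6·403 - 1210 = 1208.
Quantity traded falls to 692. At Q = 692 the demand price is (3110 - 692)/6 = 403 and the supply price is (1210 + 692)/6 = 317.
Deadweight loss = ½ · (403 - 317) · (950 - 692) = ½ · 86 · 258 = 11094.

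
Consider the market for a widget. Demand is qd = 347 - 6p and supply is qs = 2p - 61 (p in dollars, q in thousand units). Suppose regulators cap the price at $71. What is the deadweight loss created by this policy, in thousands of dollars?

0

Equilibrium: 347 - 6p = 2p - 61, so 408 = 8p and p* = 51, q* = 41.
Since 71 is above p* = 51, the ceiling does not bind and the free-market outcome prevails.
Since the control does not bind, no trades are prevented and deadweight loss is zero.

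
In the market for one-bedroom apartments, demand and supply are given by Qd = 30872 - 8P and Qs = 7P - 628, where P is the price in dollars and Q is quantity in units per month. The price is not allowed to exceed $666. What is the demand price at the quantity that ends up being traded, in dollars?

Setting quantity demanded equal to quantity supplied, 30872 - 8P = 7P - 628, gives P* = 2100 and Q* = 14072.
Since 666 < 2100, the ceiling is binding.
At P = 666: Qd = 30872 - 8·666 = 25544 and Qs = 7·666 - 628 = 4034.
Only 4034 units reach the market. On the demand curve, the marginal buyer's willingness to pay at Q = 4034 is (30872 - 4034)/8 = 3354.75.

3354.75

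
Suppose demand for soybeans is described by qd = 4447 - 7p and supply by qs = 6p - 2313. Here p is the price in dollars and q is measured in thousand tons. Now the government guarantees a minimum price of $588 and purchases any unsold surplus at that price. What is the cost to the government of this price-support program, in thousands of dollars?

519792

In a free market, 4447 - 7p = 6p - 2313 gives the equilibrium p* = 520, q* = 807.
Since 588 > 520, the floor is binding.
At p = 588: qd = 4447 - 7·588 = 331 and qs = 6·588 - 2313 = 1215.
Surplus = qs - qd = 884.
Government expenditure = surplus × support price = 884 × 588 = 519792.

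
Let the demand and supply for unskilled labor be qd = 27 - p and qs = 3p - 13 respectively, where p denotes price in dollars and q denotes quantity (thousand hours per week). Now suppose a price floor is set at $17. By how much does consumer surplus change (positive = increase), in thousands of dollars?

Setting quantity demanded equal to quantity supplied, 27 - p = 3p - 13, gives p* = 10 and q* = 17.
Since 17 > 10, the floor is binding.
At p = 17: qd = 27 - 17 = 10 and qs = 3·17 - 13 = 38.
Consumer surplus without the control is ½ · (27 - 10) · 17 = 144.5.
With the floor, consumers buy 10 units at 17, so CS = ½ · (27 - 17) · 10 = 50.
Change in consumer surplus = 50 - 144.5 = -94.5.

-94.5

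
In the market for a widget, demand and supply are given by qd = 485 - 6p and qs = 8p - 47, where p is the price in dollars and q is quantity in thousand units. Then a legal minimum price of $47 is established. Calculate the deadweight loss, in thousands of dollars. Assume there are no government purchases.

In a free market, 485 - 6p = 8p - 47 gives the equilibrium p* = 38, q* = 257.
The floor of 47 is above the equilibrium price 38, so it binds.
At p = 47: qd = 485 - 6·47 = 203 and qs = 8·47 - 47 = 329.
Quantity traded falls to 203. At q = 203 the demand price is (485 - 203)/6 = 47 and the supply price is (47 + 203)/8 = 31.25.
Deadweight loss = ½ · (47 - 31.25) · (257 - 203) = ½ · 15.75 · 54 = 425.25.

425.25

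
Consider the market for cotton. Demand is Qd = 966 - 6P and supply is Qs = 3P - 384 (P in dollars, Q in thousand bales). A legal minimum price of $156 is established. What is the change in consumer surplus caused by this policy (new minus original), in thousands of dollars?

Equilibrium: 966 - 6P = 3P - 384, so 1350 = 9P and P* = 150, Q* = 66.
Because the floor (156) lies above the market-clearing price, it is binding.
At P = 156: Qd = 966 - 6·156 = 30 and Qs = 3·156 - 384 = 84.
Consumer surplus without the control is ½ · (161 - 150) · 66 = 363.
With the floor, consumers buy 30 units at 156, so CS = ½ · (161 - 156) · 30 = 75.
Change in consumer surplus = 75 - 363 = -288.

-288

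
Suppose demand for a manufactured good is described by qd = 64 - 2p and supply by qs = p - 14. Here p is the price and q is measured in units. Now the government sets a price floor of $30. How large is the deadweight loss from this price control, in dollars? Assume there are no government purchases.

Setting quantity demanded equal to quantity supplied, 64 - 2p = p - 14, gives p* = 26 and q* = 12.
The floor of 30 is above the equilibrium price 26, so it binds.
At p = 30: qd = 64 - 2·30 = 4 and qs = 30 - 14 = 16.
Quantity traded falls to 4. At q = 4 the demand price is (64 - 4)/2 = 30 and the supply price is 14 + 4 = 18.
Deadweight loss = ½ · (30 - 18) · (12 - 4) = ½ · 12 · 8 = 48.

48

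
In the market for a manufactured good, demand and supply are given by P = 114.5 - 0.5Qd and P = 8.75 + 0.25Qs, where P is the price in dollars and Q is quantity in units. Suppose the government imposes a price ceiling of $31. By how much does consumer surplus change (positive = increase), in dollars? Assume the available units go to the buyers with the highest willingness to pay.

481

Rearranging demand gives Qd = 229 - 2P; rearranging supply gives Qs = 4P - 35. In a free market, 229 - 2P = 4P - 35 gives the equilibrium P* = 44, Q* = 141.
Because the ceiling (31) lies below the market-clearing price, it is binding.
At P = 31: Qd = 229 - 2·31 = 167 and Qs = 4·31 - 35 = 89.
Consumer surplus without the control is ½ · (114.5 - 44) · 141 = 4970.25.
With the ceiling, 89 units are sold at 31 (assume they go to the highest-value buyers). The demand price at Q = 89 is 70, so CS = ½ · [(114.5 - 31) + (70 - 31)] · 89 = 5451.25.
Change in consumer surplus = 5451.25 - 4970.25 = 481.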